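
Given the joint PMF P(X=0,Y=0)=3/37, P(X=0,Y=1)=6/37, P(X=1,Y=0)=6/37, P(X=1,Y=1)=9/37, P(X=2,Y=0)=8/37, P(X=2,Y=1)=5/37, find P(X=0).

P(X=0) = P(X=0,Y=0) + P(X=0,Y=1)
= 3/37 + 6/37
= 9/37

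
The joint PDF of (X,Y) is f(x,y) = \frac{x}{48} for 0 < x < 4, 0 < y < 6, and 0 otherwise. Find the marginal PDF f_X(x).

f_X(x) = ∫_0^6 f(x,y) dy
= ∫_0^6 \frac{x}{48} dy
= \frac{x}{8} for 0 < x < 4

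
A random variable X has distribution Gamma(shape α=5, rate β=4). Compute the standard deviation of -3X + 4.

For X ~ Gamma(shape α=5, rate β=4):
Var(X) = \frac{5}{16}
SD(X) = √(Var(X)) = √(\frac{5}{16}) = \frac{\sqrt{5}}{4}
SD(-3X + 4) = |-3| × SD(X) = 3 × \frac{\sqrt{5}}{4} = \frac{3 \sqrt{5}}{4}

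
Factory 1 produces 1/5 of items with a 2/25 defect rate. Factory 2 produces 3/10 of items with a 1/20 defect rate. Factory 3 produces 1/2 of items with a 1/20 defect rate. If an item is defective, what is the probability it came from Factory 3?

Using Bayes' theorem:
P(F1) = 1/5, P(D|F1) = 2/25
P(F2) = 3/10, P(D|F2) = 1/20
P(F3) = 1/2, P(D|F3) = 1/20
P(D) = P(D|F1)P(F1) + P(D|F2)P(F2) + P(D|F3)P(F3)
     = \frac{7}{125}
P(F3|D) = P(D|F3)P(F3) / P(D)
= \frac{25}{56}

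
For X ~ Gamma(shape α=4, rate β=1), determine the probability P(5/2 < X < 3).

P(5/2 < X < 3) = ∫_{5/2}^{3} f(x) dx
where f(x) = \frac{x^{3} e^{- x}}{6}
= - \frac{13}{e^{3}} + \frac{443}{48 e^{\frac{5}{2}}}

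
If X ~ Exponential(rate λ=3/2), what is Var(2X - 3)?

For X ~ Exponential(rate λ=3/2):
Var(X) = \frac{4}{9}
Var(2X - 3) = (2)² × Var(X) = 4 × \frac{4}{9} = \frac{16}{9}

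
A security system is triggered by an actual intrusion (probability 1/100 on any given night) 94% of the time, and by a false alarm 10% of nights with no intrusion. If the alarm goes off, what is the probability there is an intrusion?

Let D = the rare event, + = positive/flagged.
P(D) = 1/100
P(+|D) = 94/100 = 47/50
P(+|D') = 10/100 = 1/10
P(+) = P(+|D)P(D) + P(+|D')P(D')
     = \frac{47}{50} × \frac{1}{100} + \frac{1}{10} × \frac{99}{100}
     = \frac{271}{2500}
P(D|+) = P(+|D)P(D)/P(+) = \frac{47}{542}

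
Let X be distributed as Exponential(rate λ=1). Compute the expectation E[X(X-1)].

E[X(X-1)] = E[X² - X] = E[X²] - E[X]
E[X] = 1
E[X²] = Var(X) + (E[X])² = 1 + (1)² = 2
E[X(X-1)] = 2 - 1 = 1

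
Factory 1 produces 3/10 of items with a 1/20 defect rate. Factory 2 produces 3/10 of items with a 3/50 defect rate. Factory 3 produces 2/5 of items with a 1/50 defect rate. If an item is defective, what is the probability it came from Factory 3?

Using Bayes' theorem:
P(F1) = 3/10, P(D|F1) = 1/20
P(F2) = 3/10, P(D|F2) = 3/50
P(F3) = 2/5, P(D|F3) = 1/50
P(D) = P(D|F1)P(F1) + P(D|F2)P(F2) + P(D|F3)P(F3)
     = \frac{41}{1000}
P(F3|D) = P(D|F3)P(F3) / P(D)
= \frac{8}{41}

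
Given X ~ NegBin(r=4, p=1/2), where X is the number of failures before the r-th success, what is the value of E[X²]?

Using the identity E[X²] = Var(X) + (E[X])²:
E[X] = 4
Var(X) = 8
E[X²] = 8 + (4)²
= 24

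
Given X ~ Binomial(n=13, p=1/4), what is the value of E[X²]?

Using the identity E[X²] = Var(X) + (E[X])²:
E[X] = \frac{13}{4}
Var(X) = \frac{39}{16}
E[X²] = \frac{39}{16} + (\frac{13}{4})²
= 13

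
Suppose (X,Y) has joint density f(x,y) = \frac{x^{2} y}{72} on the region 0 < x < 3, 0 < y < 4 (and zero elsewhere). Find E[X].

f_X(x) = ∫_0^4 \frac{x^{2} y}{72} dy = \frac{x^{2}}{9}
E[X] = ∫_0^3 x × (\frac{x^{2}}{9}) dx = \frac{9}{4}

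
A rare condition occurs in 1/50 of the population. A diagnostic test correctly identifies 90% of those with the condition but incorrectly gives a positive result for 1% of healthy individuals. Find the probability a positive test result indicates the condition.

Let D = the rare event, + = positive/flagged.
P(D) = 1/50
P(+|D) = 90/100 = 9/10
P(+|D') = 1/100
P(+) = P(+|D)P(D) + P(+|D')P(D')
     = \frac{9}{10} × \frac{1}{50} + \frac{1}{100} × \frac{49}{50}
     = \frac{139}{5000}
P(D|+) = P(+|D)P(D)/P(+) = \frac{90}{139}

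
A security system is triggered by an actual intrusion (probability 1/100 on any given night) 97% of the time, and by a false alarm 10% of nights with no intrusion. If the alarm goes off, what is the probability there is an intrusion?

Let D = the rare event, + = positive/flagged.
P(D) = 1/100
P(+|D) = 97/100
P(+|D') = 10/100 = 1/10
P(+) = P(+|D)P(D) + P(+|D')P(D')
     = \frac{97}{100} × \frac{1}{100} + \frac{1}{10} × \frac{99}{100}
     = \frac{1087}{10000}
P(D|+) = P(+|D)P(D)/P(+) = \frac{97}{1087}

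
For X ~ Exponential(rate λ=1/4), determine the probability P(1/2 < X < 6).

P(1/2 < X < 6) = ∫_{1/2}^{6} f(x) dx
where f(x) = \frac{e^{- \frac{x}{4}}}{4}
= - \frac{1}{e^{\frac{3}{2}}} + e^{- \frac{1}{8}}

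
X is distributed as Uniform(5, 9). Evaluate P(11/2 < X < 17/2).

P(11/2 < X < 17/2) = ∫_{11/2}^{17/2} f(x) dx
where f(x) = \frac{1}{4}
= \frac{3}{4}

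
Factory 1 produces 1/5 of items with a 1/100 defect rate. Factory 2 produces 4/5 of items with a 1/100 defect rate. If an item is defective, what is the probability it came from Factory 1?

Using Bayes' theorem:
P(F1) = 1/5, P(D|F1) = 1/100
P(F2) = 4/5, P(D|F2) = 1/100
P(D) = P(D|F1)P(F1) + P(D|F2)P(F2)
     = \frac{1}{100}
P(F1|D) = P(D|F1)P(F1) / P(D)
= \frac{1}{5}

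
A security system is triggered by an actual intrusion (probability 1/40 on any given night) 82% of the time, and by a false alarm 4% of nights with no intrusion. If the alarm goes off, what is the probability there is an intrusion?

Let D = the rare event, + = positive/flagged.
P(D) = 1/40
P(+|D) = 82/100 = 41/50
P(+|D') = 4/100 = 1/25
P(+) = P(+|D)P(D) + P(+|D')P(D')
     = \frac{41}{50} × \frac{1}{40} + \frac{1}{25} × \frac{39}{40}
     = \frac{119}{2000}
P(D|+) = P(+|D)P(D)/P(+) = \frac{41}{119}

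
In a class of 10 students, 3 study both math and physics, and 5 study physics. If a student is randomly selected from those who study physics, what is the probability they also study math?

P(A ∩ B) = 3/10
P(B) = 5/10 = 1/2
P(A|B) = P(A ∩ B) / P(B) = (3/10) / (1/2) = 3/5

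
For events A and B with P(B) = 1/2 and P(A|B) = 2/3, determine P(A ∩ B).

By definition, P(A|B) = P(A ∩ B) / P(B)
So P(A ∩ B) = P(A|B) × P(B)
= 2/3 × 1/2
= 1/3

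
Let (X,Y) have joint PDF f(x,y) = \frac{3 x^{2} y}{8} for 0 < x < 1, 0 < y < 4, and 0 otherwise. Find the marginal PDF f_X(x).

f_X(x) = ∫_0^4 f(x,y) dy
= ∫_0^4 \frac{3 x^{2} y}{8} dy
= 3 x^{2} for 0 < x < 1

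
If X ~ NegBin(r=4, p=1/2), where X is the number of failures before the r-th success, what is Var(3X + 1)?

For X ~ NegBin(r=4, p=1/2), where X is the number of failures before the r-th success:
Var(X) = 8
Var(3X + 1) = (3)² × Var(X) = 9 × 8 = 72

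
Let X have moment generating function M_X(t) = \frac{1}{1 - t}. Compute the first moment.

To find E[X], compute M^(1)(0):
M^(1)(t) = \frac{1}{\left(1 - t\right)^{2}}
M^(1)(0) = 1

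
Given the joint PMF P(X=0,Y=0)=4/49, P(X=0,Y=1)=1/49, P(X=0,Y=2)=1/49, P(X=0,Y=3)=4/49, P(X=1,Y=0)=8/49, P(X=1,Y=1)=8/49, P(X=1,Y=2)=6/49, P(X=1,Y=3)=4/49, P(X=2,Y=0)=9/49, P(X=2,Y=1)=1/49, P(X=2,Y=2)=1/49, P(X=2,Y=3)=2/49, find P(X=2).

P(X=2) = P(X=2,Y=0) + P(X=2,Y=1) + P(X=2,Y=2) + P(X=2,Y=3)
= 9/49 + 1/49 + 1/49 + 2/49
= 13/49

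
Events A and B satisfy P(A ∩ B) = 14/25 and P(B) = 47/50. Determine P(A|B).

P(A|B) = P(A ∩ B) / P(B)
= (14/25) / (47/50)
= 28/47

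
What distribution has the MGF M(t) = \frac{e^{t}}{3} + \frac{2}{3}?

The MGF M(t) = \frac{e^{t}}{3} + \frac{2}{3} is the standard form for the Bernoulli distribution.
Comparing with the known MGF formula identifies: Bernoulli(p=1/3)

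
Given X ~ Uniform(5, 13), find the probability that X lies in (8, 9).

P(8 < X < 9) = ∫_{8}^{9} f(x) dx
where f(x) = \frac{1}{8}
= \frac{1}{8}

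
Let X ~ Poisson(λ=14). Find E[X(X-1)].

E[X(X-1)] = E[X² - X] = E[X²] - E[X]
E[X] = 14
E[X²] = Var(X) + (E[X])² = 14 + (14)² = 210
E[X(X-1)] = 210 - 14 = 196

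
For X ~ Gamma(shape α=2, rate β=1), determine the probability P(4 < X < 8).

P(4 < X < 8) = ∫_{4}^{8} f(x) dx
where f(x) = x e^{- x}
= \frac{-9 + 5 e^{4}}{e^{8}}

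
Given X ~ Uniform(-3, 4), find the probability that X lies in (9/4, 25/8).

P(9/4 < X < 25/8) = ∫_{9/4}^{25/8} f(x) dx
where f(x) = \frac{1}{7}
= \frac{1}{8}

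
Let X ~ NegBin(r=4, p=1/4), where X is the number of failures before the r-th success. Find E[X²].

Using the identity E[X²] = Var(X) + (E[X])²:
E[X] = 12
Var(X) = 48
E[X²] = 48 + (12)²
= 192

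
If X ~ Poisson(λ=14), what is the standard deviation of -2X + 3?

For X ~ Poisson(λ=14):
Var(X) = 14
SD(X) = √(Var(X)) = √(14) = \sqrt{14}
SD(-2X + 3) = |-2| × SD(X) = 2 × \sqrt{14} = 2 \sqrt{14}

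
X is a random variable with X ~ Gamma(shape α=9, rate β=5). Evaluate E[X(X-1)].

E[X(X-1)] = E[X² - X] = E[X²] - E[X]
E[X] = \frac{9}{5}
E[X²] = Var(X) + (E[X])² = \frac{9}{25} + (\frac{9}{5})² = \frac{18}{5}
E[X(X-1)] = \frac{18}{5} - \frac{9}{5} = \frac{9}{5}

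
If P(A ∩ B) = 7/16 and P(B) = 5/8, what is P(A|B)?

P(A|B) = P(A ∩ B) / P(B)
= (7/16) / (5/8)
= 7/10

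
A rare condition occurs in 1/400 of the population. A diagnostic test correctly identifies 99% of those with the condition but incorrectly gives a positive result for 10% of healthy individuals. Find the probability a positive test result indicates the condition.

Let D = the rare event, + = positive/flagged.
P(D) = 1/400
P(+|D) = 99/100
P(+|D') = 10/100 = 1/10
P(+) = P(+|D)P(D) + P(+|D')P(D')
     = \frac{99}{100} × \frac{1}{400} + \frac{1}{10} × \frac{399}{400}
     = \frac{4089}{40000}
P(D|+) = P(+|D)P(D)/P(+) = \frac{33}{1363}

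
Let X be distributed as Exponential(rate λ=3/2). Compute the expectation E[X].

For X ~ Exponential(rate λ=3/2), the expected value is:
E[X] = \frac{2}{3}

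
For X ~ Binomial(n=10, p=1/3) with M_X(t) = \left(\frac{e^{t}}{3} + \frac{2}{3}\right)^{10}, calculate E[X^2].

To find E[X^2], compute M^(2)(0):
M^(1)(t) = \frac{10 \left(\frac{e^{t}}{3} + \frac{2}{3}\right)^{9} e^{t}}{3}
M^(2)(t) = \frac{10 \left(\frac{e^{t}}{3} + \frac{2}{3}\right)^{9} e^{t}}{3} + 10 \left(\frac{e^{t}}{3} + \frac{2}{3}\right)^{8} e^{2 t}
M^(2)(0) = \frac{40}{3}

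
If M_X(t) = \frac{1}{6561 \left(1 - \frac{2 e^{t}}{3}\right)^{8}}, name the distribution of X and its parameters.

The MGF M(t) = \frac{1}{6561 \left(1 - \frac{2 e^{t}}{3}\right)^{8}} is the standard form for the NegativeBinomial distribution.
Comparing with the known MGF formula identifies: NegBin(r=8, p=1/3), X = failures before r-th success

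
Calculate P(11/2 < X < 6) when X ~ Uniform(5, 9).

P(11/2 < X < 6) = ∫_{11/2}^{6} f(x) dx
where f(x) = \frac{1}{4}
= \frac{1}{8}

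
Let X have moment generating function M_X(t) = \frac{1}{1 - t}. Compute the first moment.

To find E[X], compute M^(1)(0):
M^(1)(t) = \frac{1}{\left(1 - t\right)^{2}}
M^(1)(0) = 1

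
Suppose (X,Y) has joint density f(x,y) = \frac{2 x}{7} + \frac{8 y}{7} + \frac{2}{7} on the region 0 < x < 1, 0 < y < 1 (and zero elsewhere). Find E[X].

E[X] = ∫_0^1 ∫_0^1 x × f(x,y) dy dx
= ∫_0^1 ∫_0^1 x × (\frac{2 x}{7} + \frac{8 y}{7} + \frac{2}{7}) dy dx
= \frac{11}{21}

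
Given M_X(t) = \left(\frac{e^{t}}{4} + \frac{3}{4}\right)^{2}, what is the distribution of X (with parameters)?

The MGF M(t) = \left(\frac{e^{t}}{4} + \frac{3}{4}\right)^{2} is the standard form for the Binomial distribution.
Comparing with the known MGF formula identifies: Binomial(n=2, p=1/4)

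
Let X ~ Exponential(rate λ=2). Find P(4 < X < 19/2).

P(4 < X < 19/2) = ∫_{4}^{19/2} f(x) dx
where f(x) = 2 e^{- 2 x}
= - \frac{1 - e^{11}}{e^{19}}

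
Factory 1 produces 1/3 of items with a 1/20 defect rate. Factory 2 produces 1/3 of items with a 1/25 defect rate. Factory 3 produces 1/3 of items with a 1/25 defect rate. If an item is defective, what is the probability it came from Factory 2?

Using Bayes' theorem:
P(F1) = 1/3, P(D|F1) = 1/20
P(F2) = 1/3, P(D|F2) = 1/25
P(F3) = 1/3, P(D|F3) = 1/25
P(D) = P(D|F1)P(F1) + P(D|F2)P(F2) + P(D|F3)P(F3)
     = \frac{13}{300}
P(F2|D) = P(D|F2)P(F2) / P(D)
= \frac{4}{13}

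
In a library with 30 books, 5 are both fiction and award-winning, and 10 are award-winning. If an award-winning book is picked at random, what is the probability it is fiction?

P(A ∩ B) = 5/30 = 1/6
P(B) = 10/30 = 1/3
P(A|B) = P(A ∩ B) / P(B) = (1/6) / (1/3) = 1/2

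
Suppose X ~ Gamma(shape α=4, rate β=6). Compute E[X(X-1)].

E[X(X-1)] = E[X² - X] = E[X²] - E[X]
E[X] = \frac{2}{3}
E[X²] = Var(X) + (E[X])² = \frac{1}{9} + (\frac{2}{3})² = \frac{5}{9}
E[X(X-1)] = \frac{5}{9} - \frac{2}{3} = - \frac{1}{9}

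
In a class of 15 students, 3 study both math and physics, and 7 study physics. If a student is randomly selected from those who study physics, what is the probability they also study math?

P(A ∩ B) = 3/15 = 1/5
P(B) = 7/15
P(A|B) = P(A ∩ B) / P(B) = (1/5) / (7/15) = 3/7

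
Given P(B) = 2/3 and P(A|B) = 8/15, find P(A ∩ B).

By definition, P(A|B) = P(A ∩ B) / P(B)
So P(A ∩ B) = P(A|B) × P(B)
= 8/15 × 2/3
= 16/45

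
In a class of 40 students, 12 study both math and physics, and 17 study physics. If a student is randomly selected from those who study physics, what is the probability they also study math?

P(A ∩ B) = 12/40 = 3/10
P(B) = 17/40
P(A|B) = P(A ∩ B) / P(B) = (3/10) / (17/40) = 12/17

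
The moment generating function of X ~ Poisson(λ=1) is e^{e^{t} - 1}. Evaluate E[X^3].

To find E[X^3], compute M^(3)(0):
M^(1)(t) = e^{t} e^{e^{t} - 1}
M^(2)(t) = e^{2 t} e^{e^{t} - 1} + e^{t} e^{e^{t} - 1}
M^(3)(t) = e^{3 t} e^{e^{t} - 1} + 3 e^{2 t} e^{e^{t} - 1} + e^{t} e^{e^{t} - 1}
M^(3)(0) = 5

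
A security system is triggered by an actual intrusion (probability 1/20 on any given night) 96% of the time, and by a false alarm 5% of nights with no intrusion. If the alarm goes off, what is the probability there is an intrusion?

Let D = the rare event, + = positive/flagged.
P(D) = 1/20
P(+|D) = 96/100 = 24/25
P(+|D') = 5/100 = 1/20
P(+) = P(+|D)P(D) + P(+|D')P(D')
     = \frac{24}{25} × \frac{1}{20} + \frac{1}{20} × \frac{19}{20}
     = \frac{191}{2000}
P(D|+) = P(+|D)P(D)/P(+) = \frac{96}{191}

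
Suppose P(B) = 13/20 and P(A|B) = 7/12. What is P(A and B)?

By definition, P(A|B) = P(A ∩ B) / P(B)
So P(A ∩ B) = P(A|B) × P(B)
= 7/12 × 13/20
= 91/240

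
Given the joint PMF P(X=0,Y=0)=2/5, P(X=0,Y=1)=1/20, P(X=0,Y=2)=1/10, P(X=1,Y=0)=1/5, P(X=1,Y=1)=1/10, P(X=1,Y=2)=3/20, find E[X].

First find marginal of X:
P(X=0) = 11/20
P(X=1) = 9/20
E[X] = 0 × 11/20 + 1 × 9/20 = 9/20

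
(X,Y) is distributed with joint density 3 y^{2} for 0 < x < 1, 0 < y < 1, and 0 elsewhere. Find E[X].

f_X(x) = ∫_0^1 3 y^{2} dy = 1
E[X] = ∫_0^1 x × (1) dx = \frac{1}{2}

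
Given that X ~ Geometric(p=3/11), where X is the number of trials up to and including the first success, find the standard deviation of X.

For X ~ Geometric(p=3/11), where X is the number of trials up to and including the first success:
Var(X) = \frac{88}{9}
SD(X) = √(Var(X)) = √(\frac{88}{9}) = \frac{2 \sqrt{22}}{3}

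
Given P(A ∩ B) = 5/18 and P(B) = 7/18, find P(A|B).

P(A|B) = P(A ∩ B) / P(B)
= (5/18) / (7/18)
= 5/7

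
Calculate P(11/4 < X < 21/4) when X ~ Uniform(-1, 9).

P(11/4 < X < 21/4) = ∫_{11/4}^{21/4} f(x) dx
where f(x) = \frac{1}{10}
= \frac{1}{4}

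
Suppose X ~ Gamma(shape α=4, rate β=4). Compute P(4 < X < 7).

P(4 < X < 7) = ∫_{4}^{7} f(x) dx
where f(x) = \frac{128 x^{3} e^{- 4 x}}{3}
= \frac{-12239 + 2483 e^{12}}{3 e^{28}}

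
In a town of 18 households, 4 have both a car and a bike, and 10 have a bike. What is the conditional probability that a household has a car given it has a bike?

P(A ∩ B) = 4/18 = 2/9
P(B) = 10/18 = 5/9
P(A|B) = P(A ∩ B) / P(B) = (2/9) / (5/9) = 2/5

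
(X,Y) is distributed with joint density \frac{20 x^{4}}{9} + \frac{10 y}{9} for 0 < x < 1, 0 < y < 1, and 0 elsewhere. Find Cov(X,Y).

E[XY] = ∫∫ xy × f(x,y) dx dy = \frac{10}{27}
E[X] = \frac{35}{54}
E[Y] = \frac{16}{27}
Cov(X,Y) = E[XY] - E[X]E[Y] = - \frac{10}{729}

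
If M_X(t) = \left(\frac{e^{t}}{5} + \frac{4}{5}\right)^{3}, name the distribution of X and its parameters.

The MGF M(t) = \left(\frac{e^{t}}{5} + \frac{4}{5}\right)^{3} is the standard form for the Binomial distribution.
Comparing with the known MGF formula identifies: Binomial(n=3, p=1/5)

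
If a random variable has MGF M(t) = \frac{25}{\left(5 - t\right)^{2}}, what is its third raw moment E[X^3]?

To find E[X^3], compute M^(3)(0):
M^(1)(t) = \frac{50}{\left(5 - t\right)^{3}}
M^(2)(t) = \frac{150}{\left(5 - t\right)^{4}}
M^(3)(t) = \frac{600}{\left(5 - t\right)^{5}}
M^(3)(0) = \frac{24}{125}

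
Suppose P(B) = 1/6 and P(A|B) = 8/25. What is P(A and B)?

By definition, P(A|B) = P(A ∩ B) / P(B)
So P(A ∩ B) = P(A|B) × P(B)
= 8/25 × 1/6
= 4/75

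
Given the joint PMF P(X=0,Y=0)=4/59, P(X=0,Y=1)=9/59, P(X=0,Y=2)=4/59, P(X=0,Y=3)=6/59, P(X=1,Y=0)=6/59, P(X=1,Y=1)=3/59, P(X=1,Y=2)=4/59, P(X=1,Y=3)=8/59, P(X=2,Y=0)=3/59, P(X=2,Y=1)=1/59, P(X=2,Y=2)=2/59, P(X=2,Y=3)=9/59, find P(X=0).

P(X=0) = P(X=0,Y=0) + P(X=0,Y=1) + P(X=0,Y=2) + P(X=0,Y=3)
= 4/59 + 9/59 + 4/59 + 6/59
= 23/59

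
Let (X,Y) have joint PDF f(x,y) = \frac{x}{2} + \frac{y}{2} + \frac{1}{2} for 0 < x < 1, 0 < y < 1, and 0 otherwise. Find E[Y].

E[Y] = ∫_0^1 ∫_0^1 y × f(x,y) dx dy
= \frac{13}{24}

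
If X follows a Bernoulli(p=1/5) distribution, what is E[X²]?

Using the identity E[X²] = Var(X) + (E[X])²:
E[X] = \frac{1}{5}
Var(X) = \frac{4}{25}
E[X²] = \frac{4}{25} + (\frac{1}{5})²
= \frac{1}{5}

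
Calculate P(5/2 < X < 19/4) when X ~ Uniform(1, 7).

P(5/2 < X < 19/4) = ∫_{5/2}^{19/4} f(x) dx
where f(x) = \frac{1}{6}
= \frac{3}{8}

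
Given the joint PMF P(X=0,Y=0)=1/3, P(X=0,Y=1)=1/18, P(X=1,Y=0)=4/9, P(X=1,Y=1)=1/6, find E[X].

First find marginal of X:
P(X=0) = 7/18
P(X=1) = 11/18
E[X] = 0 × 7/18 + 1 × 11/18 = 11/18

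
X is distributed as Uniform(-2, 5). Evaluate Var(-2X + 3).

For X ~ Uniform(-2, 5):
Var(X) = \frac{49}{12}
Var(-2X + 3) = (-2)² × Var(X) = 4 × \frac{49}{12} = \frac{49}{3}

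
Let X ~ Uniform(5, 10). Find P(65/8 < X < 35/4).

P(65/8 < X < 35/4) = ∫_{65/8}^{35/4} f(x) dx
where f(x) = \frac{1}{5}
= \frac{1}{8}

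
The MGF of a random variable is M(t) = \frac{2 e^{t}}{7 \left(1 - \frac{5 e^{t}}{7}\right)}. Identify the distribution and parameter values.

The MGF M(t) = \frac{2 e^{t}}{7 \left(1 - \frac{5 e^{t}}{7}\right)} is the standard form for the Geometric distribution.
Comparing with the known MGF formula identifies: Geometric(p=2/7), X = trial number of first success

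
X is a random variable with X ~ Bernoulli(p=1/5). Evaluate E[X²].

Using the identity E[X²] = Var(X) + (E[X])²:
E[X] = \frac{1}{5}
Var(X) = \frac{4}{25}
E[X²] = \frac{4}{25} + (\frac{1}{5})²
= \frac{1}{5}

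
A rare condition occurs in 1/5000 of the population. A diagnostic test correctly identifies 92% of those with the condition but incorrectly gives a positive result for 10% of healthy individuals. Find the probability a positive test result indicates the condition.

Let D = the rare event, + = positive/flagged.
P(D) = 1/5000
P(+|D) = 92/100 = 23/25
P(+|D') = 10/100 = 1/10
P(+) = P(+|D)P(D) + P(+|D')P(D')
     = \frac{23}{25} × \frac{1}{5000} + \frac{1}{10} × \frac{4999}{5000}
     = \frac{25041}{250000}
P(D|+) = P(+|D)P(D)/P(+) = \frac{46}{25041}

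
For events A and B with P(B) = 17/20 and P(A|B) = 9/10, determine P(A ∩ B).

By definition, P(A|B) = P(A ∩ B) / P(B)
So P(A ∩ B) = P(A|B) × P(B)
= 9/10 × 17/20
= 153/200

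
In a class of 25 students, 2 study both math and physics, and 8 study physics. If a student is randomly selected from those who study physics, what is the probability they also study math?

P(A ∩ B) = 2/25
P(B) = 8/25
P(A|B) = P(A ∩ B) / P(B) = (2/25) / (8/25) = 1/4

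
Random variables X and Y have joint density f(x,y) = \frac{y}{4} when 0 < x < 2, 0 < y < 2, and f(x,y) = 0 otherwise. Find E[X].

f_X(x) = ∫_0^2 \frac{y}{4} dy = \frac{1}{2}
E[X] = ∫_0^2 x × (\frac{1}{2}) dx = 1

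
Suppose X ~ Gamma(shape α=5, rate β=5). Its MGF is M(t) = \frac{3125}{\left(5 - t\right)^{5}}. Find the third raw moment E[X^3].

To find E[X^3], compute M^(3)(0):
M^(1)(t) = \frac{15625}{\left(5 - t\right)^{6}}
M^(2)(t) = \frac{93750}{\left(5 - t\right)^{7}}
M^(3)(t) = \frac{656250}{\left(5 - t\right)^{8}}
M^(3)(0) = \frac{42}{25}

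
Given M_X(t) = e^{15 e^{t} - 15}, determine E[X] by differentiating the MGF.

To find E[X], compute M^(1)(0):
M^(1)(t) = 15 e^{t} e^{15 e^{t} - 15}
M^(1)(0) = 15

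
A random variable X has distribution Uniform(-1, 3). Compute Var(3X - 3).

For X ~ Uniform(-1, 3):
Var(X) = \frac{4}{3}
Var(3X - 3) = (3)² × Var(X) = 9 × \frac{4}{3} = 12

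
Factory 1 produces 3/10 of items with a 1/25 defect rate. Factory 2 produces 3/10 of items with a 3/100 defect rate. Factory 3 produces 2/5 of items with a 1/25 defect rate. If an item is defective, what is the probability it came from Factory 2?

Using Bayes' theorem:
P(F1) = 3/10, P(D|F1) = 1/25
P(F2) = 3/10, P(D|F2) = 3/100
P(F3) = 2/5, P(D|F3) = 1/25
P(D) = P(D|F1)P(F1) + P(D|F2)P(F2) + P(D|F3)P(F3)
     = \frac{37}{1000}
P(F2|D) = P(D|F2)P(F2) / P(D)
= \frac{9}{37}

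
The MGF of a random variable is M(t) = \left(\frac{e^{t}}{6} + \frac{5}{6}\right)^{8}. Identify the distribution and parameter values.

The MGF M(t) = \left(\frac{e^{t}}{6} + \frac{5}{6}\right)^{8} is the standard form for the Binomial distribution.
Comparing with the known MGF formula identifies: Binomial(n=8, p=1/6)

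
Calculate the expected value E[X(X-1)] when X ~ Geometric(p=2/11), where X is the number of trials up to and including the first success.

E[X(X-1)] = E[X² - X] = E[X²] - E[X]
E[X] = \frac{11}{2}
E[X²] = Var(X) + (E[X])² = \frac{99}{4} + (\frac{11}{2})² = 55
E[X(X-1)] = 55 - \frac{11}{2} = \frac{99}{2}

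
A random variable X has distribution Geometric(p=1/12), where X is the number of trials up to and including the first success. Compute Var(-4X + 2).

For X ~ Geometric(p=1/12), where X is the number of trials up to and including the first success:
Var(X) = 132
Var(-4X + 2) = (-4)² × Var(X) = 16 × 132 = 2112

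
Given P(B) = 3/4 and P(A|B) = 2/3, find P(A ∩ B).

By definition, P(A|B) = P(A ∩ B) / P(B)
So P(A ∩ B) = P(A|B) × P(B)
= 2/3 × 3/4
= 1/2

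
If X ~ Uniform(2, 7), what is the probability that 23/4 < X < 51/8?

P(23/4 < X < 51/8) = ∫_{23/4}^{51/8} f(x) dx
where f(x) = \frac{1}{5}
= \frac{1}{8}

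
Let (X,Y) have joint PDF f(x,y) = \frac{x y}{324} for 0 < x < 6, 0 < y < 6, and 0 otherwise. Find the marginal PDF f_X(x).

f_X(x) = ∫_0^6 f(x,y) dy
= ∫_0^6 \frac{x y}{324} dy
= \frac{x}{18} for 0 < x < 6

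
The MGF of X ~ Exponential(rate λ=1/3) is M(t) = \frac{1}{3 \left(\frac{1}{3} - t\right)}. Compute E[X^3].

To find E[X^3], compute M^(3)(0):
M^(1)(t) = \frac{1}{3 \left(\frac{1}{3} - t\right)^{2}}
M^(2)(t) = \frac{2}{3 \left(\frac{1}{3} - t\right)^{3}}
M^(3)(t) = \frac{2}{\left(\frac{1}{3} - t\right)^{4}}
M^(3)(0) = 162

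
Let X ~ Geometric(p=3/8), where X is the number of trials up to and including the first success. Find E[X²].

Using the identity E[X²] = Var(X) + (E[X])²:
E[X] = \frac{8}{3}
Var(X) = \frac{40}{9}
E[X²] = \frac{40}{9} + (\frac{8}{3})²
= \frac{104}{9}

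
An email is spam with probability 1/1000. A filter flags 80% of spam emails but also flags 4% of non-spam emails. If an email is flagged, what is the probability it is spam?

Let D = the rare event, + = positive/flagged.
P(D) = 1/1000
P(+|D) = 80/100 = 4/5
P(+|D') = 4/100 = 1/25
P(+) = P(+|D)P(D) + P(+|D')P(D')
     = \frac{4}{5} × \frac{1}{1000} + \frac{1}{25} × \frac{999}{1000}
     = \frac{1019}{25000}
P(D|+) = P(+|D)P(D)/P(+) = \frac{20}{1019}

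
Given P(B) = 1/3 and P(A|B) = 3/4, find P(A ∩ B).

By definition, P(A|B) = P(A ∩ B) / P(B)
So P(A ∩ B) = P(A|B) × P(B)
= 3/4 × 1/3
= 1/4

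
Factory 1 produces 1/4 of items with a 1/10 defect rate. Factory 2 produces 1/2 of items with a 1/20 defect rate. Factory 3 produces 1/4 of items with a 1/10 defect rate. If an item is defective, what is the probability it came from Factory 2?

Using Bayes' theorem:
P(F1) = 1/4, P(D|F1) = 1/10
P(F2) = 1/2, P(D|F2) = 1/20
P(F3) = 1/4, P(D|F3) = 1/10
P(D) = P(D|F1)P(F1) + P(D|F2)P(F2) + P(D|F3)P(F3)
     = \frac{3}{40}
P(F2|D) = P(D|F2)P(F2) / P(D)
= \frac{1}{3}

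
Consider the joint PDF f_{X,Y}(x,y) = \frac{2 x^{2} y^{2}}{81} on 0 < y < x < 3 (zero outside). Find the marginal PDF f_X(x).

f_X(x) = ∫_0^x \frac{2 x^{2} y^{2}}{81} dy = \frac{2 x^{5}}{243}
for 0 < x < 3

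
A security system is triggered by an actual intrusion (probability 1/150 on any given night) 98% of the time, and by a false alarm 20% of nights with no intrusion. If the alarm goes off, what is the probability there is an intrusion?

Let D = the rare event, + = positive/flagged.
P(D) = 1/150
P(+|D) = 98/100 = 49/50
P(+|D') = 20/100 = 1/5
P(+) = P(+|D)P(D) + P(+|D')P(D')
     = \frac{49}{50} × \frac{1}{150} + \frac{1}{5} × \frac{149}{150}
     = \frac{513}{2500}
P(D|+) = P(+|D)P(D)/P(+) = \frac{49}{1539}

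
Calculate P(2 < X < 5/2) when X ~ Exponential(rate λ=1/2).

P(2 < X < 5/2) = ∫_{2}^{5/2} f(x) dx
where f(x) = \frac{e^{- \frac{x}{2}}}{2}
= - \frac{1}{e^{\frac{5}{4}}} + e^{-1}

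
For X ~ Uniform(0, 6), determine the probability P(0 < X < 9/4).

P(0 < X < 9/4) = ∫_{0}^{9/4} f(x) dx
where f(x) = \frac{1}{6}
= \frac{3}{8}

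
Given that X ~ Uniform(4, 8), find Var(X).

For X ~ Uniform(4, 8):
Var(X) = \frac{4}{3}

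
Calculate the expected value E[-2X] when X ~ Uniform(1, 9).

For X ~ Uniform(1, 9):
E[X] = 5
E[-2X] = -2 × E[X] + 0 = -10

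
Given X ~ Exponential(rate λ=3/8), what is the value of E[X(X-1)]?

E[X(X-1)] = E[X² - X] = E[X²] - E[X]
E[X] = \frac{8}{3}
E[X²] = Var(X) + (E[X])² = \frac{64}{9} + (\frac{8}{3})² = \frac{128}{9}
E[X(X-1)] = \frac{128}{9} - \frac{8}{3} = \frac{104}{9}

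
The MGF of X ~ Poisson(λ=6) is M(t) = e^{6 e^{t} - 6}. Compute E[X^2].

To find E[X^2], compute M^(2)(0):
M^(1)(t) = 6 e^{t} e^{6 e^{t} - 6}
M^(2)(t) = 36 e^{2 t} e^{6 e^{t} - 6} + 6 e^{t} e^{6 e^{t} - 6}
M^(2)(0) = 42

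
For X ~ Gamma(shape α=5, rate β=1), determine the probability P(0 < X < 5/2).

P(0 < X < 5/2) = ∫_{0}^{5/2} f(x) dx
where f(x) = \frac{x^{4} e^{- x}}{24}
= 1 - \frac{4169}{384 e^{\frac{5}{2}}}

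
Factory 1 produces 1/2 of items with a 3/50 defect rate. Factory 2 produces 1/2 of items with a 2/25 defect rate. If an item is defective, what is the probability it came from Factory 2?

Using Bayes' theorem:
P(F1) = 1/2, P(D|F1) = 3/50
P(F2) = 1/2, P(D|F2) = 2/25
P(D) = P(D|F1)P(F1) + P(D|F2)P(F2)
     = \frac{7}{100}
P(F2|D) = P(D|F2)P(F2) / P(D)
= \frac{4}{7}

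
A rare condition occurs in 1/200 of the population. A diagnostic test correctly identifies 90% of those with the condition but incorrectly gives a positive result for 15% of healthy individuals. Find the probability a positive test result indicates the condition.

Let D = the rare event, + = positive/flagged.
P(D) = 1/200
P(+|D) = 90/100 = 9/10
P(+|D') = 15/100 = 3/20
P(+) = P(+|D)P(D) + P(+|D')P(D')
     = \frac{9}{10} × \frac{1}{200} + \frac{3}{20} × \frac{199}{200}
     = \frac{123}{800}
P(D|+) = P(+|D)P(D)/P(+) = \frac{6}{205}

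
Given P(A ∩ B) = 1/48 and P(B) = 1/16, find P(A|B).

P(A|B) = P(A ∩ B) / P(B)
= (1/48) / (1/16)
= 1/3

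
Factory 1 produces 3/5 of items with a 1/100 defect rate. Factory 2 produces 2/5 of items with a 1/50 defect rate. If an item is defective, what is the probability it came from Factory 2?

Using Bayes' theorem:
P(F1) = 3/5, P(D|F1) = 1/100
P(F2) = 2/5, P(D|F2) = 1/50
P(D) = P(D|F1)P(F1) + P(D|F2)P(F2)
     = \frac{7}{500}
P(F2|D) = P(D|F2)P(F2) / P(D)
= \frac{4}{7}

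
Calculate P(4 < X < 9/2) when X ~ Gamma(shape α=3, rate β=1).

P(4 < X < 9/2) = ∫_{4}^{9/2} f(x) dx
where f(x) = \frac{x^{2} e^{- x}}{2}
= - \frac{125}{8 e^{\frac{9}{2}}} + \frac{13}{e^{4}}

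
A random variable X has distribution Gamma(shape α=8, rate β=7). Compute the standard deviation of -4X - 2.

For X ~ Gamma(shape α=8, rate β=7):
Var(X) = \frac{8}{49}
SD(X) = √(Var(X)) = √(\frac{8}{49}) = \frac{2 \sqrt{2}}{7}
SD(-4X - 2) = |-4| × SD(X) = 4 × \frac{2 \sqrt{2}}{7} = \frac{8 \sqrt{2}}{7}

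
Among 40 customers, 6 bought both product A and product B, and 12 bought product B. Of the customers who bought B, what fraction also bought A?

P(A ∩ B) = 6/40 = 3/20
P(B) = 12/40 = 3/10
P(A|B) = P(A ∩ B) / P(B) = (3/20) / (3/10) = 1/2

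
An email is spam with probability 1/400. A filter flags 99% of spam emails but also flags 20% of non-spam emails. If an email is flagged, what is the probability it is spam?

Let D = the rare event, + = positive/flagged.
P(D) = 1/400
P(+|D) = 99/100
P(+|D') = 20/100 = 1/5
P(+) = P(+|D)P(D) + P(+|D')P(D')
     = \frac{99}{100} × \frac{1}{400} + \frac{1}{5} × \frac{399}{400}
     = \frac{8079}{40000}
P(D|+) = P(+|D)P(D)/P(+) = \frac{33}{2693}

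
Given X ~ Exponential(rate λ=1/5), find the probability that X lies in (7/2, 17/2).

P(7/2 < X < 17/2) = ∫_{7/2}^{17/2} f(x) dx
where f(x) = \frac{e^{- \frac{x}{5}}}{5}
= - \frac{1 - e}{e^{\frac{17}{10}}}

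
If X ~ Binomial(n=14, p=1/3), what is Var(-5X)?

For X ~ Binomial(n=14, p=1/3):
Var(X) = \frac{28}{9}
Var(-5X) = (-5)² × Var(X) = 25 × \frac{28}{9} = \frac{700}{9}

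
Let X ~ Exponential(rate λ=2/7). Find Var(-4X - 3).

For X ~ Exponential(rate λ=2/7):
Var(X) = \frac{49}{4}
Var(-4X - 3) = (-4)² × Var(X) = 16 × \frac{49}{4} = 196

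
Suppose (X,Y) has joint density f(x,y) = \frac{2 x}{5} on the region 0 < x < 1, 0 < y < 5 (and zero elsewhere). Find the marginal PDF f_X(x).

f_X(x) = ∫_0^5 f(x,y) dy
= ∫_0^5 \frac{2 x}{5} dy
= 2 x for 0 < x < 1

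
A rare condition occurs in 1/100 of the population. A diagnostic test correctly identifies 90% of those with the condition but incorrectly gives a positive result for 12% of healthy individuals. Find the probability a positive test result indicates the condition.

Let D = the rare event, + = positive/flagged.
P(D) = 1/100
P(+|D) = 90/100 = 9/10
P(+|D') = 12/100 = 3/25
P(+) = P(+|D)P(D) + P(+|D')P(D')
     = \frac{9}{10} × \frac{1}{100} + \frac{3}{25} × \frac{99}{100}
     = \frac{639}{5000}
P(D|+) = P(+|D)P(D)/P(+) = \frac{5}{71}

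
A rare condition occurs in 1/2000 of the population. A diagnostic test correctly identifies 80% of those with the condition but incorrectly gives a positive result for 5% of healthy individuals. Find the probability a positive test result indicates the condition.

Let D = the rare event, + = positive/flagged.
P(D) = 1/2000
P(+|D) = 80/100 = 4/5
P(+|D') = 5/100 = 1/20
P(+) = P(+|D)P(D) + P(+|D')P(D')
     = \frac{4}{5} × \frac{1}{2000} + \frac{1}{20} × \frac{1999}{2000}
     = \frac{403}{8000}
P(D|+) = P(+|D)P(D)/P(+) = \frac{16}{2015}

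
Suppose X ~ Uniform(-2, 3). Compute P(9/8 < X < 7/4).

P(9/8 < X < 7/4) = ∫_{9/8}^{7/4} f(x) dx
where f(x) = \frac{1}{5}
= \frac{1}{8}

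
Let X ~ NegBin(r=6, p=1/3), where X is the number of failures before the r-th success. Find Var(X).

For X ~ NegBin(r=6, p=1/3), where X is the number of failures before the r-th success:
Var(X) = 36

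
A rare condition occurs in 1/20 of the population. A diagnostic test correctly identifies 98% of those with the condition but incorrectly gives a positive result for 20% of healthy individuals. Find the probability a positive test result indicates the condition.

Let D = the rare event, + = positive/flagged.
P(D) = 1/20
P(+|D) = 98/100 = 49/50
P(+|D') = 20/100 = 1/5
P(+) = P(+|D)P(D) + P(+|D')P(D')
     = \frac{49}{50} × \frac{1}{20} + \frac{1}{5} × \frac{19}{20}
     = \frac{239}{1000}
P(D|+) = P(+|D)P(D)/P(+) = \frac{49}{239}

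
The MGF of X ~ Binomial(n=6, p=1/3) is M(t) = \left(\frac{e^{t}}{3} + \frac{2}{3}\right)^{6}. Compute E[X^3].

To find E[X^3], compute M^(3)(0):
M^(1)(t) = 2 \left(\frac{e^{t}}{3} + \frac{2}{3}\right)^{5} e^{t}
M^(2)(t) = 2 \left(\frac{e^{t}}{3} + \frac{2}{3}\right)^{5} e^{t} + \frac{10 \left(\frac{e^{t}}{3} + \frac{2}{3}\right)^{4} e^{2 t}}{3}
M^(3)(t) = 2 \left(\frac{e^{t}}{3} + \frac{2}{3}\right)^{5} e^{t} + 10 \left(\frac{e^{t}}{3} + \frac{2}{3}\right)^{4} e^{2 t} + \frac{40 \left(\frac{e^{t}}{3} + \frac{2}{3}\right)^{3} e^{3 t}}{9}
M^(3)(0) = \frac{148}{9}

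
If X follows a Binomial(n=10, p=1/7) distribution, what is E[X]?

For X ~ Binomial(n=10, p=1/7), the expected value is:
E[X] = \frac{10}{7}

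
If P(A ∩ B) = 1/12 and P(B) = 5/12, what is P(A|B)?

P(A|B) = P(A ∩ B) / P(B)
= (1/12) / (5/12)
= 1/5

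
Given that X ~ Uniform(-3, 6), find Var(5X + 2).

For X ~ Uniform(-3, 6):
Var(X) = \frac{27}{4}
Var(5X + 2) = (5)² × Var(X) = 25 × \frac{27}{4} = \frac{675}{4}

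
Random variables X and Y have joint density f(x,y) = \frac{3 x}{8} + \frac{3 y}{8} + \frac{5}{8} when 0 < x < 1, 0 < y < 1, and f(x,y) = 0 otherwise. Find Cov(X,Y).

E[XY] = ∫∫ xy × f(x,y) dx dy = \frac{9}{32}
E[X] = \frac{17}{32}
E[Y] = \frac{17}{32}
Cov(X,Y) = E[XY] - E[X]E[Y] = - \frac{1}{1024}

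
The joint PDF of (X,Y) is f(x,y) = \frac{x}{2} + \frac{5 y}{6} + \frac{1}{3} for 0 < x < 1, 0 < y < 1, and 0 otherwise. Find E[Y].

E[Y] = ∫_0^1 ∫_0^1 y × f(x,y) dx dy
= \frac{41}{72}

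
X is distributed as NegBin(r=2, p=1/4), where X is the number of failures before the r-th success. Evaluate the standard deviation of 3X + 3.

For X ~ NegBin(r=2, p=1/4), where X is the number of failures before the r-th success:
Var(X) = 24
SD(X) = √(Var(X)) = √(24) = 2 \sqrt{6}
SD(3X + 3) = |3| × SD(X) = 3 × 2 \sqrt{6} = 6 \sqrt{6}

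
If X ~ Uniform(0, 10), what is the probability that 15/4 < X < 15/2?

P(15/4 < X < 15/2) = ∫_{15/4}^{15/2} f(x) dx
where f(x) = \frac{1}{10}
= \frac{3}{8}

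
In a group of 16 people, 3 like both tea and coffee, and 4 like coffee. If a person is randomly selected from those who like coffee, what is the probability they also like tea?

P(A ∩ B) = 3/16
P(B) = 4/16 = 1/4
P(A|B) = P(A ∩ B) / P(B) = (3/16) / (1/4) = 3/4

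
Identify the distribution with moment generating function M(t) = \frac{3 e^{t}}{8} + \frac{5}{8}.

The MGF M(t) = \frac{3 e^{t}}{8} + \frac{5}{8} is the standard form for the Bernoulli distribution.
Comparing with the known MGF formula identifies: Bernoulli(p=3/8)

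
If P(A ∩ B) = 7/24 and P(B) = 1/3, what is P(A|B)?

P(A|B) = P(A ∩ B) / P(B)
= (7/24) / (1/3)
= 7/8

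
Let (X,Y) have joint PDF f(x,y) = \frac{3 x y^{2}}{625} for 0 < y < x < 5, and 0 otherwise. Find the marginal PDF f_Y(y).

f_Y(y) = ∫_y^5 \frac{3 x y^{2}}{625} dx = \frac{3 y^{2} \left(25 - y^{2}\right)}{1250}
for 0 < y < 5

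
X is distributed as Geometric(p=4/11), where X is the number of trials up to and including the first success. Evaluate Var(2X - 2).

For X ~ Geometric(p=4/11), where X is the number of trials up to and including the first success:
Var(X) = \frac{77}{16}
Var(2X - 2) = (2)² × Var(X) = 4 × \frac{77}{16} = \frac{77}{4}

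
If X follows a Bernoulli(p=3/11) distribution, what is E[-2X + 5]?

For X ~ Bernoulli(p=3/11):
E[X] = \frac{3}{11}
E[-2X + 5] = -2 × E[X] + 5 = \frac{49}{11}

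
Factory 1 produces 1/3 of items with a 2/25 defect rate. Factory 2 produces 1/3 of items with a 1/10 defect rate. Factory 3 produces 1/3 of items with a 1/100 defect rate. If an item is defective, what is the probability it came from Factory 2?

Using Bayes' theorem:
P(F1) = 1/3, P(D|F1) = 2/25
P(F2) = 1/3, P(D|F2) = 1/10
P(F3) = 1/3, P(D|F3) = 1/100
P(D) = P(D|F1)P(F1) + P(D|F2)P(F2) + P(D|F3)P(F3)
     = \frac{19}{300}
P(F2|D) = P(D|F2)P(F2) / P(D)
= \frac{10}{19}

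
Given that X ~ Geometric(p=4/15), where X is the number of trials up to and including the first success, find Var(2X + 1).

For X ~ Geometric(p=4/15), where X is the number of trials up to and including the first success:
Var(X) = \frac{165}{16}
Var(2X + 1) = (2)² × Var(X) = 4 × \frac{165}{16} = \frac{165}{4}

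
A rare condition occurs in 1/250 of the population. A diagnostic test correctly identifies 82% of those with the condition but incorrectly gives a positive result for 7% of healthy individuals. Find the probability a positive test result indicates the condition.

Let D = the rare event, + = positive/flagged.
P(D) = 1/250
P(+|D) = 82/100 = 41/50
P(+|D') = 7/100
P(+) = P(+|D)P(D) + P(+|D')P(D')
     = \frac{41}{50} × \frac{1}{250} + \frac{7}{100} × \frac{249}{250}
     = \frac{73}{1000}
P(D|+) = P(+|D)P(D)/P(+) = \frac{82}{1825}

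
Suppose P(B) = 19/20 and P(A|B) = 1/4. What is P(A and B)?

By definition, P(A|B) = P(A ∩ B) / P(B)
So P(A ∩ B) = P(A|B) × P(B)
= 1/4 × 19/20
= 19/80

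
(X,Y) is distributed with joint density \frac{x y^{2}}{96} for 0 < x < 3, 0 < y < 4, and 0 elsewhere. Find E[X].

f_X(x) = ∫_0^4 \frac{x y^{2}}{96} dy = \frac{2 x}{9}
E[X] = ∫_0^3 x × (\frac{2 x}{9}) dx = 2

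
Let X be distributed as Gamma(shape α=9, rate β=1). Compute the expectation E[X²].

Using the identity E[X²] = Var(X) + (E[X])²:
E[X] = 9
Var(X) = 9
E[X²] = 9 + (9)²
= 90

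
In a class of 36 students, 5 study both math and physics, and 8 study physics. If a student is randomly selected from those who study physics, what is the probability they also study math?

P(A ∩ B) = 5/36
P(B) = 8/36 = 2/9
P(A|B) = P(A ∩ B) / P(B) = (5/36) / (2/9) = 5/8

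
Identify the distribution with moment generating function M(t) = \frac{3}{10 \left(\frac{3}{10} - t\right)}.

The MGF M(t) = \frac{3}{10 \left(\frac{3}{10} - t\right)} is the standard form for the Exponential distribution.
Comparing with the known MGF formula identifies: Exponential(rate λ=3/10)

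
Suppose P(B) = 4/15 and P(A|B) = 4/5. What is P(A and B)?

By definition, P(A|B) = P(A ∩ B) / P(B)
So P(A ∩ B) = P(A|B) × P(B)
= 4/5 × 4/15
= 16/75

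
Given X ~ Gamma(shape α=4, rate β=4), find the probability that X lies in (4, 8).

P(4 < X < 8) = ∫_{4}^{8} f(x) dx
where f(x) = \frac{128 x^{3} e^{- 4 x}}{3}
= \frac{-18019 + 2483 e^{16}}{3 e^{32}}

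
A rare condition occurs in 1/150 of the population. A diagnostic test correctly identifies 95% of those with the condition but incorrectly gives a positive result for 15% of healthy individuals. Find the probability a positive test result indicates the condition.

Let D = the rare event, + = positive/flagged.
P(D) = 1/150
P(+|D) = 95/100 = 19/20
P(+|D') = 15/100 = 3/20
P(+) = P(+|D)P(D) + P(+|D')P(D')
     = \frac{19}{20} × \frac{1}{150} + \frac{3}{20} × \frac{149}{150}
     = \frac{233}{1500}
P(D|+) = P(+|D)P(D)/P(+) = \frac{19}{466}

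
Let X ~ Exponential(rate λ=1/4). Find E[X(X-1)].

E[X(X-1)] = E[X² - X] = E[X²] - E[X]
E[X] = 4
E[X²] = Var(X) + (E[X])² = 16 + (4)² = 32
E[X(X-1)] = 32 - 4 = 28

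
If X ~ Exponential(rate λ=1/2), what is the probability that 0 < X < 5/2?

P(0 < X < 5/2) = ∫_{0}^{5/2} f(x) dx
where f(x) = \frac{e^{- \frac{x}{2}}}{2}
= 1 - e^{- \frac{5}{4}}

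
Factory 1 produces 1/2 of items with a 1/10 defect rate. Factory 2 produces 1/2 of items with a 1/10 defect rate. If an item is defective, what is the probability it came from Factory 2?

Using Bayes' theorem:
P(F1) = 1/2, P(D|F1) = 1/10
P(F2) = 1/2, P(D|F2) = 1/10
P(D) = P(D|F1)P(F1) + P(D|F2)P(F2)
     = \frac{1}{10}
P(F2|D) = P(D|F2)P(F2) / P(D)
= \frac{1}{2}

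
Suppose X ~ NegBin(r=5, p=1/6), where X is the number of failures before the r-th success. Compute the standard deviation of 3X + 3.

For X ~ NegBin(r=5, p=1/6), where X is the number of failures before the r-th success:
Var(X) = 150
SD(X) = √(Var(X)) = √(150) = 5 \sqrt{6}
SD(3X + 3) = |3| × SD(X) = 3 × 5 \sqrt{6} = 15 \sqrt{6}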